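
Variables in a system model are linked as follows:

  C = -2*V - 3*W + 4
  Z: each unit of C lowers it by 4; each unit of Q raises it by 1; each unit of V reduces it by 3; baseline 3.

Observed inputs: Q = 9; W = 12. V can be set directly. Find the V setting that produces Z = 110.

V = -6

Substituting into the C equation gives C = -2*V - 32.
So Z = 5*V + 140.
Solve 5*V + 140 = 110: V = (110 - 140) / 5 = -6.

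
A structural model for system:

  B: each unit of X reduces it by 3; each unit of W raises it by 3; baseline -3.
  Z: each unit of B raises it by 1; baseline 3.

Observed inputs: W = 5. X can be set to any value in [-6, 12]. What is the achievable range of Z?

Substituting into the B equation gives B = -3*X + 12.
Substituting into the Z equation gives Z = -3*X + 15.
Linear in X, so extremes are at the endpoints: X = -6 gives Z = 33; X = 12 gives Z = -21.

-21 to 33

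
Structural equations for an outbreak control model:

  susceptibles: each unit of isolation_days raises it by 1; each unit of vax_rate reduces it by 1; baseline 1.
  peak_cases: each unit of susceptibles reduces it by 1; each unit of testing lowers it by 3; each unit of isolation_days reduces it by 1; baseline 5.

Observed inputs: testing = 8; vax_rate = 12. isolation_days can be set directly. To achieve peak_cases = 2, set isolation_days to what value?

isolation_days = -5

Substituting into the susceptibles equation gives susceptibles = isolation_days - 11.
This gives peak_cases = -2*isolation_days - 8.
Solve -2*isolation_days - 8 = 2: isolation_days = (2 + 8) / -2 = -5.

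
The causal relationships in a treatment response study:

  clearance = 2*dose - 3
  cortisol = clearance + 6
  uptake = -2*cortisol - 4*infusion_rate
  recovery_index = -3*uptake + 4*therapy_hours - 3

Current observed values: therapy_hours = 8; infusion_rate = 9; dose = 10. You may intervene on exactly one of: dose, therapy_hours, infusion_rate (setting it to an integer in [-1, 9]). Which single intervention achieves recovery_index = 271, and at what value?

Intervening on dose: recovery_index = 12*dose + 155. Reaching 271 requires dose = 29/3, not an integer.
Intervening on therapy_hours: with other inputs at their observed values, recovery_index = 4*therapy_hours + 243. Solving for 271 gives therapy_hours = 7, within [-1, 9].
Intervening on infusion_rate: recovery_index = 12*infusion_rate + 167. Reaching 271 requires infusion_rate = 26/3, not an integer.

set therapy_hours = 7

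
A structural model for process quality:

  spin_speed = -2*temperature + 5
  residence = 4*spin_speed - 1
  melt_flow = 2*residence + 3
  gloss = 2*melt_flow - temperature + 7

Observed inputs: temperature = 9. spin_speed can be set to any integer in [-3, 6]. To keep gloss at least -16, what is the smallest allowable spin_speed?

spin_speed = -1

Intervening on spin_speed fixes its value directly, overriding its dependence on temperature.
Substituting into the melt_flow equation gives melt_flow = 8*spin_speed + 1.
Substituting into the gloss equation gives gloss = 16*spin_speed.
Require 16*spin_speed ≥ -16, so spin_speed ≥ -1.
The smallest integer in [-3, 6] satisfying this is -1.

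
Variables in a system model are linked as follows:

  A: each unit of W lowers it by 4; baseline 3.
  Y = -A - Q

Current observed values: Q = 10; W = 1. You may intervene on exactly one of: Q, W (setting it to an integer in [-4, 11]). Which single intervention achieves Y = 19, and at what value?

set W = 8

Intervening on Q: Y = -Q + 1. Reaching 19 requires Q = -18, outside [-4, 11].
Intervening on W: with other inputs at their observed values, Y = 4*W - 13. Solving for 19 gives W = 8, within [-4, 11].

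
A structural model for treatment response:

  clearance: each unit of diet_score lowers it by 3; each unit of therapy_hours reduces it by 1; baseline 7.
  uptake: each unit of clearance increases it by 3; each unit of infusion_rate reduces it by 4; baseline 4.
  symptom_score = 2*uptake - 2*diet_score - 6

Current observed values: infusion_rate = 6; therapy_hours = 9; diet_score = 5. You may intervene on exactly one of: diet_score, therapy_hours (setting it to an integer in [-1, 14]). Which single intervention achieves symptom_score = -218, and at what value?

set diet_score = 8

Intervening on diet_score: with other inputs at their observed values, symptom_score = -20*diet_score - 58. Solving for -218 gives diet_score = 8, within [-1, 14].
Intervening on therapy_hours: symptom_score = -6*therapy_hours - 104. Reaching -218 requires therapy_hours = 19, outside [-1, 14].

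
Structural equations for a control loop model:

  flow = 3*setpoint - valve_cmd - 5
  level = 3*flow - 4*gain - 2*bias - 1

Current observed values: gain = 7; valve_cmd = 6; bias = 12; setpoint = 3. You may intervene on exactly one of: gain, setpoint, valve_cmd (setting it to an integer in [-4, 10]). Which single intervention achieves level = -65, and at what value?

set valve_cmd = 8

Intervening on gain: level = -4*gain - 31. Reaching -65 requires gain = 17/2, not an integer.
Intervening on setpoint: level = 9*setpoint - 86. Reaching -65 requires setpoint = 7/3, not an integer.
Intervening on valve_cmd: with other inputs at their observed values, level = -3*valve_cmd - 41. Solving for -65 gives valve_cmd = 8, within [-4, 10].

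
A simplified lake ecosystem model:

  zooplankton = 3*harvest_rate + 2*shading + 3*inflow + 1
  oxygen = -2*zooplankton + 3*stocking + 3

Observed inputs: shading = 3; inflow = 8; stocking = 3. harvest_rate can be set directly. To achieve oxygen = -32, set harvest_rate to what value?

Substituting into the zooplankton equation gives zooplankton = 3*harvest_rate + 31.
oxygen becomes -6*harvest_rate - 50.
Solve -6*harvest_rate - 50 = -32: harvest_rate = (-32 + 50) / -6 = -3.

harvest_rate = -3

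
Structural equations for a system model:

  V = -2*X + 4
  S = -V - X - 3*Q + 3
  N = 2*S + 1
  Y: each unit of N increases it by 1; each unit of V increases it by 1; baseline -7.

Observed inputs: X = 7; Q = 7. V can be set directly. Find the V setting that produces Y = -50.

V = -6

Intervening on V fixes its value directly, overriding its dependence on X.
Substituting into the S equation gives S = -V - 25.
Substituting into the N equation gives N = -2*V - 49.
This gives Y = -V - 56.
Solve -V - 56 = -50: V = (-50 + 56) / -1 = -6.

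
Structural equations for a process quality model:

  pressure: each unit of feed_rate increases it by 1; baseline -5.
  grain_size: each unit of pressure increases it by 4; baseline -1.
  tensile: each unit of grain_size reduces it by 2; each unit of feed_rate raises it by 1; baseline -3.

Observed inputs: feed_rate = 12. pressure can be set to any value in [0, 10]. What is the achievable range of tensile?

-69 to 11

Intervening on pressure fixes its value directly, overriding its dependence on feed_rate.
Substituting into the tensile equation gives tensile = -8*pressure + 11.
Linear in pressure, so extremes are at the endpoints: pressure = 0 gives tensile = 11; pressure = 10 gives tensile = -69.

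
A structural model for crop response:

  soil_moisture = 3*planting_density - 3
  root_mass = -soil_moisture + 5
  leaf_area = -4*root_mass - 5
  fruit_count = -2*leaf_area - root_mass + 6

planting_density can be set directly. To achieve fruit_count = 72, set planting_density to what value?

Substituting into the root_mass equation gives root_mass = -3*planting_density + 8.
Substituting into the leaf_area equation gives leaf_area = 12*planting_density - 37.
Substituting into the fruit_count equation gives fruit_count = -21*planting_density + 72.
Solve -21*planting_density + 72 = 72: planting_density = (72 - 72) / -21 = 0.

planting_density = 0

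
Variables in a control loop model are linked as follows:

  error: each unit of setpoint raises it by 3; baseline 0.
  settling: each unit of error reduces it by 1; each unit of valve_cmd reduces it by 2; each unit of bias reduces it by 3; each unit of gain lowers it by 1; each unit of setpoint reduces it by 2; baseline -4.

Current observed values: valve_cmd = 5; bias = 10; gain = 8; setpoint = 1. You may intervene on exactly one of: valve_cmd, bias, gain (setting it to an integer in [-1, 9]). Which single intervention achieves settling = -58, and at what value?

Intervening on valve_cmd: settling = -2*valve_cmd - 47. Reaching -58 requires valve_cmd = 11/2, not an integer.
Intervening on bias: settling = -3*bias - 27. Reaching -58 requires bias = 31/3, not an integer.
Intervening on gain: with other inputs at their observed values, settling = -gain - 49. Solving for -58 gives gain = 9, within [-1, 9].

set gain = 9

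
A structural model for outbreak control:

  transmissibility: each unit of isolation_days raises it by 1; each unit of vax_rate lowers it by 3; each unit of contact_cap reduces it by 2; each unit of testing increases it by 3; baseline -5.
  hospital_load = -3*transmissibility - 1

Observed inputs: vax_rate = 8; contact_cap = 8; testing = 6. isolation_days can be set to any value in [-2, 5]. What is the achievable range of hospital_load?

65 to 86

Substituting into the transmissibility equation gives transmissibility = isolation_days - 27.
Substituting into the hospital_load equation gives hospital_load = -3*isolation_days + 80.
Linear in isolation_days, so extremes are at the endpoints: isolation_days = -2 gives hospital_load = 86; isolation_days = 5 gives hospital_load = 65.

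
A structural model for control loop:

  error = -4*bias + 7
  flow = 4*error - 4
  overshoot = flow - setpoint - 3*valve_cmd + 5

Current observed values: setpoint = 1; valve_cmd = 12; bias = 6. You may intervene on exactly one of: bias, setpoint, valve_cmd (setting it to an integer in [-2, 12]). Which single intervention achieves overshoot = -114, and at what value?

set setpoint = 11

Intervening on bias: overshoot = -16*bias - 8. Reaching -114 requires bias = 53/8, not an integer.
Intervening on setpoint: with other inputs at their observed values, overshoot = -setpoint - 103. Solving for -114 gives setpoint = 11, within [-2, 12].
Intervening on valve_cmd: overshoot = -3*valve_cmd - 68. Reaching -114 requires valve_cmd = 46/3, not an integer.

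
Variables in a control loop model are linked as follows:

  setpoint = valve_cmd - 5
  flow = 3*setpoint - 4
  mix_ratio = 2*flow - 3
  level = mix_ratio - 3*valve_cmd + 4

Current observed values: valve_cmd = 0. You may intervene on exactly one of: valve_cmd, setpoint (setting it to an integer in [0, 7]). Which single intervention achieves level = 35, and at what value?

set setpoint = 7

Intervening on valve_cmd: level = 3*valve_cmd - 37. Reaching 35 requires valve_cmd = 24, outside [0, 7].
Intervening on setpoint: with other inputs at their observed values, level = 6*setpoint - 7. Solving for 35 gives setpoint = 7, within [0, 7].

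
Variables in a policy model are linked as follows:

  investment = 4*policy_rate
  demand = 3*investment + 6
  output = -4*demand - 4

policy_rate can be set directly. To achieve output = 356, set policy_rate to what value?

Substituting into the demand equation gives demand = 12*policy_rate + 6.
Substituting into the output equation gives output = -48*policy_rate - 28.
Solve -48*policy_rate - 28 = 356: policy_rate = (356 + 28) / -48 = -8.

policy_rate = -8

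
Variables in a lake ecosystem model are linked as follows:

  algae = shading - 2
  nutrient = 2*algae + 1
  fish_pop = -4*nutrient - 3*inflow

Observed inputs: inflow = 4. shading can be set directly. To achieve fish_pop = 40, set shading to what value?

shading = -5

Substituting into the nutrient equation gives nutrient = 2*shading - 3.
So fish_pop = -8*shading.
Solve -8*shading = 40: shading = 40 / -8 = -5.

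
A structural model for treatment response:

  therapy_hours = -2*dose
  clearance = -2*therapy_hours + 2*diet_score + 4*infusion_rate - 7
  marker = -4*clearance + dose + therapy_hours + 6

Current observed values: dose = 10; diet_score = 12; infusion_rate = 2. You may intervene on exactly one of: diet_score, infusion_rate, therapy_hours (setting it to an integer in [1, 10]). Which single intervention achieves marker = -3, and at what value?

set therapy_hours = 9

Intervening on diet_score: marker = -8*diet_score - 168. Reaching -3 requires diet_score = -165/8, not an integer.
Intervening on infusion_rate: marker = -16*infusion_rate - 232. Reaching -3 requires infusion_rate = -229/16, not an integer.
Intervening on therapy_hours: with other inputs at their observed values, marker = 9*therapy_hours - 84. Solving for -3 gives therapy_hours = 9, within [1, 10].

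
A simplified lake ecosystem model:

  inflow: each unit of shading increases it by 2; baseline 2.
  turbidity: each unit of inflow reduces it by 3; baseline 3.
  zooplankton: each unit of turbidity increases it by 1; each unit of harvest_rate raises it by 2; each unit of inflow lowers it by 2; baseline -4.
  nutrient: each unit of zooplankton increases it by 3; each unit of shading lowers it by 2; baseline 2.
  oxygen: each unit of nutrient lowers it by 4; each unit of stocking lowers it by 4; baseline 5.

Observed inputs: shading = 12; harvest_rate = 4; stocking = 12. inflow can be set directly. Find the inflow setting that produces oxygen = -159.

inflow = -2

Intervening on inflow fixes its value directly, overriding its dependence on shading.
Substituting into the zooplankton equation gives zooplankton = -5*inflow + 7.
Substituting into the nutrient equation gives nutrient = -15*inflow - 1.
oxygen becomes 60*inflow - 39.
Solve 60*inflow - 39 = -159: inflow = (-159 + 39) / 60 = -2.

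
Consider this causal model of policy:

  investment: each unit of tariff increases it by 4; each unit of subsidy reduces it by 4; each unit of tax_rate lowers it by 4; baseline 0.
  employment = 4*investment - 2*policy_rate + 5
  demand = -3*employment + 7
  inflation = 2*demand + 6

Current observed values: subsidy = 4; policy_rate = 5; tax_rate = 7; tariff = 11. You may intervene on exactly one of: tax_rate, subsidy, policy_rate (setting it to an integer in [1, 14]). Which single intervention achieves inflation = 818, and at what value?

set subsidy = 12

Intervening on tax_rate: inflation = 96*tax_rate - 622. Reaching 818 requires tax_rate = 15, outside [1, 14].
Intervening on subsidy: with other inputs at their observed values, inflation = 96*subsidy - 334. Solving for 818 gives subsidy = 12, within [1, 14].
Intervening on policy_rate: inflation = 12*policy_rate - 10. Reaching 818 requires policy_rate = 69, outside [1, 14].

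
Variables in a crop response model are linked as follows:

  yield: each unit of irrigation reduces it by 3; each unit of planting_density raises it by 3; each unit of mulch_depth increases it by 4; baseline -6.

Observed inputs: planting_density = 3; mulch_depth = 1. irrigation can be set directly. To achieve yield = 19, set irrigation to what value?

irrigation = -4

Substituting into the yield equation gives yield = -3*irrigation + 7.
Solve -3*irrigation + 7 = 19: irrigation = (19 - 7) / -3 = -4.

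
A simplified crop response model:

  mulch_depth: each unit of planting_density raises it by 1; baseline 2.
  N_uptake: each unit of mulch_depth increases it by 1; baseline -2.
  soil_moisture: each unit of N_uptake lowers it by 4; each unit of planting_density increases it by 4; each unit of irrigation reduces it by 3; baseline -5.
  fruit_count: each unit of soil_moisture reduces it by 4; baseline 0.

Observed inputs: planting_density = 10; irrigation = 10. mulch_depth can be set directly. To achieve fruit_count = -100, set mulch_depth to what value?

mulch_depth = -3

Intervening on mulch_depth fixes its value directly, overriding its dependence on planting_density.
Substituting into the soil_moisture equation gives soil_moisture = -4*mulch_depth + 13.
Substituting into the fruit_count equation gives fruit_count = 16*mulch_depth - 52.
Solve 16*mulch_depth - 52 = -100: mulch_depth = (-100 + 52) / 16 = -3.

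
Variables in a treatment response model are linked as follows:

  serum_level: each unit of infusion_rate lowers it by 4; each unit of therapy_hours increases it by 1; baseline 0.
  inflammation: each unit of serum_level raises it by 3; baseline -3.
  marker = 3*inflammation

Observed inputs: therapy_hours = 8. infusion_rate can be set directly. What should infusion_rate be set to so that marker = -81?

Substituting into the serum_level equation gives serum_level = -4*infusion_rate + 8.
Substituting into the inflammation equation gives inflammation = -12*infusion_rate + 21.
Substituting into the marker equation gives marker = -36*infusion_rate + 63.
Solve -36*infusion_rate + 63 = -81: infusion_rate = (-81 - 63) / -36 = 4.

infusion_rate = 4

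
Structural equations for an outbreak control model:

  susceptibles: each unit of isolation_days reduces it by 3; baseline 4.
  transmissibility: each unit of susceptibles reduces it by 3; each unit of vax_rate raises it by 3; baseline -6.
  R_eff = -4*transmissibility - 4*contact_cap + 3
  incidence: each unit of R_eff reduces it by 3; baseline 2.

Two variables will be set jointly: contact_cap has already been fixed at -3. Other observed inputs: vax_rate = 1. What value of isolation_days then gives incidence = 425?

With contact_cap held at -3:
Substituting into the transmissibility equation gives transmissibility = 9*isolation_days - 15.
Substituting into the R_eff equation gives R_eff = -36*isolation_days + 75.
This gives incidence = 108*isolation_days - 223.
Solve 108*isolation_days - 223 = 425: isolation_days = (425 + 223) / 108 = 6.

isolation_days = 6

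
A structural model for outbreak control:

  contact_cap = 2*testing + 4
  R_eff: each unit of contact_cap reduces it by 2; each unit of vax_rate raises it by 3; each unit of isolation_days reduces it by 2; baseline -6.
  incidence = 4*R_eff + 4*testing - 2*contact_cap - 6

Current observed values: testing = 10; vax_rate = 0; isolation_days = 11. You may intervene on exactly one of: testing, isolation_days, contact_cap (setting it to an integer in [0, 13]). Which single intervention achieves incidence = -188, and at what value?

Intervening on testing: incidence = -16*testing - 158. Reaching -188 requires testing = 15/8, not an integer.
Intervening on isolation_days: incidence = -8*isolation_days - 230. Reaching -188 requires isolation_days = -21/4, not an integer.
Intervening on contact_cap: with other inputs at their observed values, incidence = -10*contact_cap - 78. Solving for -188 gives contact_cap = 11, within [0, 13].

set contact_cap = 11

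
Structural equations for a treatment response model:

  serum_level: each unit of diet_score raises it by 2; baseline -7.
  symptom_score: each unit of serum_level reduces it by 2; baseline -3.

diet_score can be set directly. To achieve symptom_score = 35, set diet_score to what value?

diet_score = -6

Substituting into the symptom_score equation gives symptom_score = -4*diet_score + 11.
Solve -4*diet_score + 11 = 35: diet_score = (35 - 11) / -4 = -6.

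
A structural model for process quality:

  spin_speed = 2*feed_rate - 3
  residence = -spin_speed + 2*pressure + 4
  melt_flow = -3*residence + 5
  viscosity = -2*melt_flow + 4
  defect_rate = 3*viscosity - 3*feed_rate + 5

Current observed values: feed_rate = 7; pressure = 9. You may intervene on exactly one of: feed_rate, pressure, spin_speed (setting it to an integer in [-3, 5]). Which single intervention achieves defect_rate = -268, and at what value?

set pressure = -3

Intervening on feed_rate: defect_rate = -39*feed_rate + 437. Reaching -268 requires feed_rate = 235/13, not an integer.
Intervening on pressure: with other inputs at their observed values, defect_rate = 36*pressure - 160. Solving for -268 gives pressure = -3, within [-3, 5].
Intervening on spin_speed: defect_rate = -18*spin_speed + 362. Reaching -268 requires spin_speed = 35, outside [-3, 5].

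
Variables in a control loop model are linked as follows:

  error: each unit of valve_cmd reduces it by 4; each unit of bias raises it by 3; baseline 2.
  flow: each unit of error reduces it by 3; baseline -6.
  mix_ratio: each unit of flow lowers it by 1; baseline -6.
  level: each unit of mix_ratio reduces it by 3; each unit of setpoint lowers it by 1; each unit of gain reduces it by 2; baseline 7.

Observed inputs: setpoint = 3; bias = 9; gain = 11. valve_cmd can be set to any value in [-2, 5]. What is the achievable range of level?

-351 to -99

Substituting into the error equation gives error = -4*valve_cmd + 29.
This gives flow = 12*valve_cmd - 93.
This gives mix_ratio = -12*valve_cmd + 87.
Substituting into the level equation gives level = 36*valve_cmd - 279.
Linear in valve_cmd, so extremes are at the endpoints: valve_cmd = -2 gives level = -351; valve_cmd = 5 gives level = -99.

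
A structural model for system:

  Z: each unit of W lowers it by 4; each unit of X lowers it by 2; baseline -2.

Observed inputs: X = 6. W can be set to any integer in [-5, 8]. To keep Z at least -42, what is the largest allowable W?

Substituting into the Z equation gives Z = -4*W - 14.
Require -4*W - 14 ≥ -42, so W ≤ 7.
The largest integer in [-5, 8] satisfying this is 7.

W = 7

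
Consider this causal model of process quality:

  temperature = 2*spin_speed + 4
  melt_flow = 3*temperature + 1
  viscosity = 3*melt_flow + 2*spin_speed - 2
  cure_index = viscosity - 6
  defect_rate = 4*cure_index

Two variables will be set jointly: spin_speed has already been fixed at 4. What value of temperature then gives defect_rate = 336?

temperature = 9

With spin_speed held at 4:
Intervening on temperature fixes its value directly, overriding its dependence on spin_speed.
Substituting into the viscosity equation gives viscosity = 9*temperature + 9.
Substituting into the cure_index equation gives cure_index = 9*temperature + 3.
So defect_rate = 36*temperature + 12.
Solve 36*temperature + 12 = 336: temperature = (336 - 12) / 36 = 9.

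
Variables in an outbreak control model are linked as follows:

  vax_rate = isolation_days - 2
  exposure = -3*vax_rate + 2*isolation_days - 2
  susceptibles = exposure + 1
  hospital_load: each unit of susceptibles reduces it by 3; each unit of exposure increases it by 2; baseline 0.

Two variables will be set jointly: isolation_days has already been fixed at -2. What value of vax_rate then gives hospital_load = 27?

With isolation_days held at -2:
Intervening on vax_rate fixes its value directly, overriding its dependence on isolation_days.
Substituting into the exposure equation gives exposure = -3*vax_rate - 6.
Substituting into the susceptibles equation gives susceptibles = -3*vax_rate - 5.
This gives hospital_load = 3*vax_rate + 3.
Solve 3*vax_rate + 3 = 27: vax_rate = (27 - 3) / 3 = 8.

vax_rate = 8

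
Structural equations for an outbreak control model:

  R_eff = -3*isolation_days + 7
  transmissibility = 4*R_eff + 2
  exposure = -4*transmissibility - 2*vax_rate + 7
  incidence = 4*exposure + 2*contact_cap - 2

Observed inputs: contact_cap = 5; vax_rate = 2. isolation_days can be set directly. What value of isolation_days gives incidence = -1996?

Substituting into the transmissibility equation gives transmissibility = -12*isolation_days + 30.
Substituting into the exposure equation gives exposure = 48*isolation_days - 117.
incidence becomes 192*isolation_days - 460.
Solve 192*isolation_days - 460 = -1996: isolation_days = (-1996 + 460) / 192 = -8.

isolation_days = -8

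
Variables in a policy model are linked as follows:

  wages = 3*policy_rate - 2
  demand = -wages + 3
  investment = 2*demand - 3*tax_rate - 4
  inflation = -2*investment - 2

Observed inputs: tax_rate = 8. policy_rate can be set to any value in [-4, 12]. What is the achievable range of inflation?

Substituting into the demand equation gives demand = -3*policy_rate + 5.
Substituting into the investment equation gives investment = -6*policy_rate - 18.
Substituting into the inflation equation gives inflation = 12*policy_rate + 34.
Linear in policy_rate, so extremes are at the endpoints: policy_rate = -4 gives inflation = -14; policy_rate = 12 gives inflation = 178.

-14 to 178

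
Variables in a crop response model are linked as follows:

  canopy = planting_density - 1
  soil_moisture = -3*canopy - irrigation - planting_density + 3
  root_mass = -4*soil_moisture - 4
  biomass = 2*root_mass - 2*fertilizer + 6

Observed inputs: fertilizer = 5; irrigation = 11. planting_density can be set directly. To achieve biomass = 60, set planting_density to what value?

planting_density = 1

Substituting into the soil_moisture equation gives soil_moisture = -4*planting_density - 5.
Substituting into the root_mass equation gives root_mass = 16*planting_density + 16.
Substituting into the biomass equation gives biomass = 32*planting_density + 28.
Solve 32*planting_density + 28 = 60: planting_density = (60 - 28) / 32 = 1.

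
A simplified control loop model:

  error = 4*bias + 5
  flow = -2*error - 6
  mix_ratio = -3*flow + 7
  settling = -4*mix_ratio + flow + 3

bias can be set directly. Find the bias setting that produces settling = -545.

Substituting into the flow equation gives flow = -8*bias - 16.
So mix_ratio = 24*bias + 55.
Substituting into the settling equation gives settling = -104*bias - 233.
Solve -104*bias - 233 = -545: bias = (-545 + 233) / -104 = 3.

bias = 3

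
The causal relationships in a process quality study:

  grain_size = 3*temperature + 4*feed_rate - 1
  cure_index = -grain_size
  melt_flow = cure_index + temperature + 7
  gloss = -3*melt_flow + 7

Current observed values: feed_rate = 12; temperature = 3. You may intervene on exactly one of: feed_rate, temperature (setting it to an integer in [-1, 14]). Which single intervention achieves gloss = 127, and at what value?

set temperature = 0

Intervening on feed_rate: gloss = 12*feed_rate + 1. Reaching 127 requires feed_rate = 21/2, not an integer.
Intervening on temperature: with other inputs at their observed values, gloss = 6*temperature + 127. Solving for 127 gives temperature = 0, within [-1, 14].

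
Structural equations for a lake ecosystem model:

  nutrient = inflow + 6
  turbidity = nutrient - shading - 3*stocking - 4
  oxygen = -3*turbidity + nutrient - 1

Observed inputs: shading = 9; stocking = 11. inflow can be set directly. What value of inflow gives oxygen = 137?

inflow = -6

Substituting into the turbidity equation gives turbidity = inflow - 40.
Substituting into the oxygen equation gives oxygen = -2*inflow + 125.
Solve -2*inflow + 125 = 137: inflow = (137 - 125) / -2 = -6.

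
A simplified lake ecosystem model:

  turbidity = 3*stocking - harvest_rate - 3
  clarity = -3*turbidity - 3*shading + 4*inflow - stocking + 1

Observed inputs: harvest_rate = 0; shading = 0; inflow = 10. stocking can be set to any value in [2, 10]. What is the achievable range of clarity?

-50 to 30

Substituting into the turbidity equation gives turbidity = 3*stocking - 3.
This gives clarity = -10*stocking + 50.
Linear in stocking, so extremes are at the endpoints: stocking = 2 gives clarity = 30; stocking = 10 gives clarity = -50.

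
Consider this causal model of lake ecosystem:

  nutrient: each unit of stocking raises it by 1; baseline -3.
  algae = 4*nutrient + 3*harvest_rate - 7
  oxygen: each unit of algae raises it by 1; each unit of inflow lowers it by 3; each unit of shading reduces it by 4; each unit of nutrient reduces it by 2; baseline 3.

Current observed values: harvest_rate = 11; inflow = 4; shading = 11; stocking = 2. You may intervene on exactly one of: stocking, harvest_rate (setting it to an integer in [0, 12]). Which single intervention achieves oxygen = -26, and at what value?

Intervening on stocking: oxygen = 2*stocking - 33. Reaching -26 requires stocking = 7/2, not an integer.
Intervening on harvest_rate: with other inputs at their observed values, oxygen = 3*harvest_rate - 62. Solving for -26 gives harvest_rate = 12, within [0, 12].

set harvest_rate = 12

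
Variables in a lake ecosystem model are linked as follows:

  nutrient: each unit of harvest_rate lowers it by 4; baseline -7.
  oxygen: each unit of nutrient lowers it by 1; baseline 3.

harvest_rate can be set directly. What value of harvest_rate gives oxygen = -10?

harvest_rate = -5

Substituting into the oxygen equation gives oxygen = 4*harvest_rate + 10.
Solve 4*harvest_rate + 10 = -10: harvest_rate = (-10 - 10) / 4 = -5.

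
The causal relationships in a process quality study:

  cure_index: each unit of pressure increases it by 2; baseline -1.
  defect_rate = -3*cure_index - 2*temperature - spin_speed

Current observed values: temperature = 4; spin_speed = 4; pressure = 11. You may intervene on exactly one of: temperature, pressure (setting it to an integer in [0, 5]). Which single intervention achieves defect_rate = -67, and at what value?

Intervening on temperature: with other inputs at their observed values, defect_rate = -2*temperature - 67. Solving for -67 gives temperature = 0, within [0, 5].
Intervening on pressure: defect_rate = -6*pressure - 9. Reaching -67 requires pressure = 29/3, not an integer.

set temperature = 0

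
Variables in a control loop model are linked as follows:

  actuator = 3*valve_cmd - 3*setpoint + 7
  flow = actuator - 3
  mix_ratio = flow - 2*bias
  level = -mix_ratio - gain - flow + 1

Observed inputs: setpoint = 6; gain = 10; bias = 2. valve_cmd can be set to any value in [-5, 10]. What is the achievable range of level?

-37 to 53

Substituting into the actuator equation gives actuator = 3*valve_cmd - 11.
Substituting into the flow equation gives flow = 3*valve_cmd - 14.
Substituting into the mix_ratio equation gives mix_ratio = 3*valve_cmd - 18.
This gives level = -6*valve_cmd + 23.
Linear in valve_cmd, so extremes are at the endpoints: valve_cmd = -5 gives level = 53; valve_cmd = 10 gives level = -37.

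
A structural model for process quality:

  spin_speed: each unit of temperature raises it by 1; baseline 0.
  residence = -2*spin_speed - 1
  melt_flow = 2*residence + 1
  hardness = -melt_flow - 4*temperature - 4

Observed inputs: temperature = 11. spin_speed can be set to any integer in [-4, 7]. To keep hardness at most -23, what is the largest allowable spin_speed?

Intervening on spin_speed fixes its value directly, overriding its dependence on temperature.
Substituting into the melt_flow equation gives melt_flow = -4*spin_speed - 1.
This gives hardness = 4*spin_speed - 47.
Require 4*spin_speed - 47 ≤ -23, so spin_speed ≤ 6.
The largest integer in [-4, 7] satisfying this is 6.

spin_speed = 6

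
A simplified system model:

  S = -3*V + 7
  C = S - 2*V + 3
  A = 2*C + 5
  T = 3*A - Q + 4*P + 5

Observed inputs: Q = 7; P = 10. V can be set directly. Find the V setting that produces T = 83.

Substituting into the C equation gives C = -5*V + 10.
Substituting into the A equation gives A = -10*V + 25.
Substituting into the T equation gives T = -30*V + 113.
Solve -30*V + 113 = 83: V = (83 - 113) / -30 = 1.

V = 1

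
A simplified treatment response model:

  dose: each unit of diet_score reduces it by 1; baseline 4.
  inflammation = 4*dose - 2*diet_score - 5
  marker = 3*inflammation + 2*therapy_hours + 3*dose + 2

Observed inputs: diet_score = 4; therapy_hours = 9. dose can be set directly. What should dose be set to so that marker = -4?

dose = 1

Intervening on dose fixes its value directly, overriding its dependence on diet_score.
Substituting into the inflammation equation gives inflammation = 4*dose - 13.
Substituting into the marker equation gives marker = 15*dose - 19.
Solve 15*dose - 19 = -4: dose = (-4 + 19) / 15 = 1.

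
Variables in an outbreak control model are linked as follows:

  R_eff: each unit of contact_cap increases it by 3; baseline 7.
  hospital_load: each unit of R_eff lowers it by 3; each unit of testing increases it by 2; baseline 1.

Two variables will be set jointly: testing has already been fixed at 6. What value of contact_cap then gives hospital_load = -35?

contact_cap = 3

With testing held at 6:
Substituting into the hospital_load equation gives hospital_load = -9*contact_cap - 8.
Solve -9*contact_cap - 8 = -35: contact_cap = (-35 + 8) / -9 = 3.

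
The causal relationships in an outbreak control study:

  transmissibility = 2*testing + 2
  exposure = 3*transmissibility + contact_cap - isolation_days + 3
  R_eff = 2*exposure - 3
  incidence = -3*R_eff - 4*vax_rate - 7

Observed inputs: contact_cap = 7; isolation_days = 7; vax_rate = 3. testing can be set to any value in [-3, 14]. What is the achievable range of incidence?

Substituting into the exposure equation gives exposure = 6*testing + 9.
Substituting into the R_eff equation gives R_eff = 12*testing + 15.
incidence becomes -36*testing - 64.
Linear in testing, so extremes are at the endpoints: testing = -3 gives incidence = 44; testing = 14 gives incidence = -568.

-568 to 44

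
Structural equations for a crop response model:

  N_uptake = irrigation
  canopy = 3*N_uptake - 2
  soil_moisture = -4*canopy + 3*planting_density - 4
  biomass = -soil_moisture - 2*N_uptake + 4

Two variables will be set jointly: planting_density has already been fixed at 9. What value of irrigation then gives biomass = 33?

With planting_density held at 9:
Substituting into the canopy equation gives canopy = 3*irrigation - 2.
So soil_moisture = -12*irrigation + 31.
Substituting into the biomass equation gives biomass = 10*irrigation - 27.
Solve 10*irrigation - 27 = 33: irrigation = (33 + 27) / 10 = 6.

irrigation = 6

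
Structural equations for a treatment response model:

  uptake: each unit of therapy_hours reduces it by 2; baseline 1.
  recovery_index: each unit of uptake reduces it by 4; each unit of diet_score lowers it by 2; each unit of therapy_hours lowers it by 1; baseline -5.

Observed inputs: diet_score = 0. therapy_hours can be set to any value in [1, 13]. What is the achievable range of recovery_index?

Substituting into the recovery_index equation gives recovery_index = 7*therapy_hours - 9.
Linear in therapy_hours, so extremes are at the endpoints: therapy_hours = 1 gives recovery_index = -2; therapy_hours = 13 gives recovery_index = 82.

-2 to 82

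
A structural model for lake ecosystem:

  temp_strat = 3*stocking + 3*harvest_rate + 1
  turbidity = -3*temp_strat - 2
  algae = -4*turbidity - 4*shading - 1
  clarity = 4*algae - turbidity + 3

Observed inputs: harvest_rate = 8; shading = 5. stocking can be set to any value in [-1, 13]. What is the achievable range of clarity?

1075 to 3217

Substituting into the temp_strat equation gives temp_strat = 3*stocking + 25.
Substituting into the turbidity equation gives turbidity = -9*stocking - 77.
Substituting into the algae equation gives algae = 36*stocking + 287.
So clarity = 153*stocking + 1228.
Linear in stocking, so extremes are at the endpoints: stocking = -1 gives clarity = 1075; stocking = 13 gives clarity = 3217.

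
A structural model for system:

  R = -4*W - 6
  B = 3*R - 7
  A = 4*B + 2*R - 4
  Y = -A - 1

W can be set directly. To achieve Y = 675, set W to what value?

Substituting into the B equation gives B = -12*W - 25.
This gives A = -56*W - 116.
Substituting into the Y equation gives Y = 56*W + 115.
Solve 56*W + 115 = 675: W = (675 - 115) / 56 = 10.

W = 10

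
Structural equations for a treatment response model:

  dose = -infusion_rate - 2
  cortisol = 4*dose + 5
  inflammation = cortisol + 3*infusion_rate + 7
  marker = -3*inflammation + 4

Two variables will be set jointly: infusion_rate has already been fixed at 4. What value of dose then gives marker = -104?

dose = 3

With infusion_rate held at 4:
Intervening on dose fixes its value directly, overriding its dependence on infusion_rate.
Substituting into the inflammation equation gives inflammation = 4*dose + 24.
This gives marker = -12*dose - 68.
Solve -12*dose - 68 = -104: dose = (-104 + 68) / -12 = 3.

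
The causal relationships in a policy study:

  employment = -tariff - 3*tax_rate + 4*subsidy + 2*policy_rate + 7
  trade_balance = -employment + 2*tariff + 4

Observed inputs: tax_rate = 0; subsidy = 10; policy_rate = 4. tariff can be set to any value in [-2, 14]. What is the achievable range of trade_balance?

-57 to -9

Substituting into the employment equation gives employment = -tariff + 55.
Substituting into the trade_balance equation gives trade_balance = 3*tariff - 51.
Linear in tariff, so extremes are at the endpoints: tariff = -2 gives trade_balance = -57; tariff = 14 gives trade_balance = -9.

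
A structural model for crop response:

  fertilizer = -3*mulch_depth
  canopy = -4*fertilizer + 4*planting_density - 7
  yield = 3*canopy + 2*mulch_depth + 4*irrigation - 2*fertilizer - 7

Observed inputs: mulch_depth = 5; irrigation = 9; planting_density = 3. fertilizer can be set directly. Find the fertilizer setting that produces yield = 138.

fertilizer = -6

Intervening on fertilizer fixes its value directly, overriding its dependence on mulch_depth.
Substituting into the canopy equation gives canopy = -4*fertilizer + 5.
This gives yield = -14*fertilizer + 54.
Solve -14*fertilizer + 54 = 138: fertilizer = (138 - 54) / -14 = -6.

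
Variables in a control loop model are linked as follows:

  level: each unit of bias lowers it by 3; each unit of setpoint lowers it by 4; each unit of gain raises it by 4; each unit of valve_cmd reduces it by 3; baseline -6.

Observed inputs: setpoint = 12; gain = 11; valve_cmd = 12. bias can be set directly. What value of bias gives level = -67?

Substituting into the level equation gives level = -3*bias - 46.
Solve -3*bias - 46 = -67: bias = (-67 + 46) / -3 = 7.

bias = 7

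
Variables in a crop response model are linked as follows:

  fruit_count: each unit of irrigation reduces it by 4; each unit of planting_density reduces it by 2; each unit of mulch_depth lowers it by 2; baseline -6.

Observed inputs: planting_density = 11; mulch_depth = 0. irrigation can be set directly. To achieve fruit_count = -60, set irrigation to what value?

irrigation = 8

Substituting into the fruit_count equation gives fruit_count = -4*irrigation - 28.
Solve -4*irrigation - 28 = -60: irrigation = (-60 + 28) / -4 = 8.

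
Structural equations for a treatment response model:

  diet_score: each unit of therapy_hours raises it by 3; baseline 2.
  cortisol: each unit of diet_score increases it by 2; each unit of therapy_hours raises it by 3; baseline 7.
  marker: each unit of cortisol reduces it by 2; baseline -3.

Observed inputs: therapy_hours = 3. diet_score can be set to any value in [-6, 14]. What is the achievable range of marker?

Intervening on diet_score fixes its value directly, overriding its dependence on therapy_hours.
Substituting into the cortisol equation gives cortisol = 2*diet_score + 16.
Substituting into the marker equation gives marker = -4*diet_score - 35.
Linear in diet_score, so extremes are at the endpoints: diet_score = -6 gives marker = -11; diet_score = 14 gives marker = -91.

-91 to -11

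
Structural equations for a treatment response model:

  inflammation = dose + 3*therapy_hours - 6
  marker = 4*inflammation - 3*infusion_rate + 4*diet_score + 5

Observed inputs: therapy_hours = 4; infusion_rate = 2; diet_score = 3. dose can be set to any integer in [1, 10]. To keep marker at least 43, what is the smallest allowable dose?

dose = 2

Substituting into the inflammation equation gives inflammation = dose + 6.
marker becomes 4*dose + 35.
Require 4*dose + 35 ≥ 43, so dose ≥ 2.
The smallest integer in [1, 10] satisfying this is 2.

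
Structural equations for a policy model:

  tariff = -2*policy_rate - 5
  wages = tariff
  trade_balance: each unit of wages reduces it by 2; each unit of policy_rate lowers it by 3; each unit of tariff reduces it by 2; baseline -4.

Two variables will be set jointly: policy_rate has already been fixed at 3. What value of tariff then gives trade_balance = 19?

With policy_rate held at 3:
Intervening on tariff fixes its value directly, overriding its dependence on policy_rate.
Substituting into the trade_balance equation gives trade_balance = -4*tariff - 13.
Solve -4*tariff - 13 = 19: tariff = (19 + 13) / -4 = -8.

tariff = -8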